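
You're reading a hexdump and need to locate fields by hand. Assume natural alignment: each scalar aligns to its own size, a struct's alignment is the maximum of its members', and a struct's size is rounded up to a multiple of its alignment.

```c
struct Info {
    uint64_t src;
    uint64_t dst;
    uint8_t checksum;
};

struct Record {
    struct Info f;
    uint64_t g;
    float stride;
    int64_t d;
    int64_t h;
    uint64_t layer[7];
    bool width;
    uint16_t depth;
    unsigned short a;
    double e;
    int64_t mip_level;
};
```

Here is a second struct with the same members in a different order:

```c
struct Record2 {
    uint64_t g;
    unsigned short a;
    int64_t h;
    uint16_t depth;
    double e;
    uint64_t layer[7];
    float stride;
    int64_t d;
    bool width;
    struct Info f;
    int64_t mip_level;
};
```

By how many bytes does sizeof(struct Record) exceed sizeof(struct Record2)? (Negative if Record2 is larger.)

Info: 0..8  src  (8B, 8-aligned); 8..16  dst  (8B, 8-aligned); 16..17  checksum  (1B, 1-aligned); 17..24  -- tail padding (7B); sizeof = 24, alignof = 8
0..24  f  (24B, 8-aligned)
24..32  g  (8B, 8-aligned)
32..36  stride  (4B, 4-aligned)
36..40  -- padding (4B)
40..48  d  (8B, 8-aligned)
48..56  h  (8B, 8-aligned)
56..112  layer  (56B, 8-aligned)
112..113  width  (1B, 1-aligned)
113..114  -- padding (1B)
114..116  depth  (2B, 2-aligned)
116..118  a  (2B, 2-aligned)
118..120  -- padding (2B)
120..128  e  (8B, 8-aligned)
128..136  mip_level  (8B, 8-aligned)
sizeof = 136, alignof = 8
— Record2 —
0..8  g  (8B, 8-aligned)
8..10  a  (2B, 2-aligned)
10..16  -- padding (6B)
16..24  h  (8B, 8-aligned)
24..26  depth  (2B, 2-aligned)
26..32  -- padding (6B)
32..40  e  (8B, 8-aligned)
40..96  layer  (56B, 8-aligned)
96..100  stride  (4B, 4-aligned)
100..104  -- padding (4B)
104..112  d  (8B, 8-aligned)
112..113  width  (1B, 1-aligned)
113..120  -- padding (7B)
120..144  f  (24B, 8-aligned)
144..152  mip_level  (8B, 8-aligned)
sizeof = 152, alignof = 8
136 − 152 = -16

-16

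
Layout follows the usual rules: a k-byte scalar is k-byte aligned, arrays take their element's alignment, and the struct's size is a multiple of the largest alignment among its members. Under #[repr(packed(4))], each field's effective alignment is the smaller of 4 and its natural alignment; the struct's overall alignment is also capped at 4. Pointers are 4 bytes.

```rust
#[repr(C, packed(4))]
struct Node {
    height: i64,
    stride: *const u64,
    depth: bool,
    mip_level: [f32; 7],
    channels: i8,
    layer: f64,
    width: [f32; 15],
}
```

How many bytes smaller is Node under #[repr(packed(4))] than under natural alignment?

4

natural layout:
  0..8  height  (8B, 8-aligned)
  8..12  stride  (4B, 4-aligned)
  12..13  depth  (1B, 1-aligned)
  13..16  -- padding (3B)
  16..44  mip_level  (28B, 4-aligned)
  44..45  channels  (1B, 1-aligned)
  45..48  -- padding (3B)
  48..56  layer  (8B, 8-aligned)
  56..116  width  (60B, 4-aligned)
  116..120  -- tail padding (4B)
  sizeof = 120, alignof = 8
packed(4) layout:
  0..8  height  (8B, 4-aligned)
  8..12  stride  (4B, 4-aligned)
  12..13  depth  (1B, 1-aligned)
  13..16  -- padding (3B)
  16..44  mip_level  (28B, 4-aligned)
  44..45  channels  (1B, 1-aligned)
  45..48  -- padding (3B)
  48..56  layer  (8B, 4-aligned)
  56..116  width  (60B, 4-aligned)
  sizeof = 116, alignof = 4
120 − 116 = 4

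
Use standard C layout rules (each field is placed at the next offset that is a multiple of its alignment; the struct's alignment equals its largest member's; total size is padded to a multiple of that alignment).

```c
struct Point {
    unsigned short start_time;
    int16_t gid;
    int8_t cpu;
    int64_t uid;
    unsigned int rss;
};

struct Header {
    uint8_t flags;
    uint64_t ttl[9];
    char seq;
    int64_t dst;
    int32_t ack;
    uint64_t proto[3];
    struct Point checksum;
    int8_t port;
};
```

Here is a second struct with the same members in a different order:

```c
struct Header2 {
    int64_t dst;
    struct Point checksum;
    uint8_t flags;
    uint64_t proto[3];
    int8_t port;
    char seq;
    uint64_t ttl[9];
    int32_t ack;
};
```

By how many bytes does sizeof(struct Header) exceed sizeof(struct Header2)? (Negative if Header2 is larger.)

8

Point: start_time at 0 (size 2, align 2) → ends 2; gid at 2 (size 2, align 2) → ends 4; cpu at 4 (size 1, align 1) → ends 5; pad 3 to align 8 for uid; uid at 8 (size 8, align 8) → ends 16; rss at 16 (size 4, align 4) → ends 20; tail pad 4 to reach multiple of 8; total 24 bytes, alignment 8
flags at 0 (size 1, align 1) → ends 1
pad 7 to align 8 for ttl
ttl at 8 (size 72, align 8) → ends 80
seq at 80 (size 1, align 1) → ends 81
pad 7 to align 8 for dst
dst at 88 (size 8, align 8) → ends 96
ack at 96 (size 4, align 4) → ends 100
pad 4 to align 8 for proto
proto at 104 (size 24, align 8) → ends 128
checksum at 128 (size 24, align 8) → ends 152
port at 152 (size 1, align 1) → ends 153
tail pad 7 to reach multiple of 8
total 160 bytes, alignment 8
— Header2 —
dst at 0 (size 8, align 8) → ends 8
checksum at 8 (size 24, align 8) → ends 32
flags at 32 (size 1, align 1) → ends 33
pad 7 to align 8 for proto
proto at 40 (size 24, align 8) → ends 64
port at 64 (size 1, align 1) → ends 65
seq at 65 (size 1, align 1) → ends 66
pad 6 to align 8 for ttl
ttl at 72 (size 72, align 8) → ends 144
ack at 144 (size 4, align 4) → ends 148
tail pad 4 to reach multiple of 8
total 152 bytes, alignment 8
160 − 152 = 8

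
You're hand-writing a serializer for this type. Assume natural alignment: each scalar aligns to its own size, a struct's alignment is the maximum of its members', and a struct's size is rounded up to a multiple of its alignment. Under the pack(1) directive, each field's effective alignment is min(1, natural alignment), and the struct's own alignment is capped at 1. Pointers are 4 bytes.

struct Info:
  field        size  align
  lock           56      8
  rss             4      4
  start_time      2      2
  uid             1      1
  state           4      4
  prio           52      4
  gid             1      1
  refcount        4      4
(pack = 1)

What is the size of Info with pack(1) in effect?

@0: lock [56B, align 1] → 56
@56: rss [4B, align 1] → 60
@60: start_time [2B, align 1] → 62
@62: uid [1B, align 1] → 63
@63: state [4B, align 1] → 67
@67: prio [52B, align 1] → 119
@119: gid [1B, align 1] → 120
@120: refcount [4B, align 1] → 124
size 124, align 1

124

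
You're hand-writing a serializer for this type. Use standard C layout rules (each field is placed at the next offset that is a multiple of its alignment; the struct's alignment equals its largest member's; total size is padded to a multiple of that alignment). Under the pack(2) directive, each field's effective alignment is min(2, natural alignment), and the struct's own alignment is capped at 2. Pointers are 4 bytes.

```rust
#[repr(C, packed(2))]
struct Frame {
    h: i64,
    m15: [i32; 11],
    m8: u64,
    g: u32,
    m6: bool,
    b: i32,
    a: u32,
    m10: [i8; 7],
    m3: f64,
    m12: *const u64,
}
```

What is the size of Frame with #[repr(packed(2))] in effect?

@0: h [8B, align 2] → 8
@8: m15 [44B, align 2] → 52
@52: m8 [8B, align 2] → 60
@60: g [4B, align 2] → 64
@64: m6 [1B, align 1] → 65
+1 pad (align 2)
@66: b [4B, align 2] → 70
@70: a [4B, align 2] → 74
@74: m10 [7B, align 1] → 81
+1 pad (align 2)
@82: m3 [8B, align 2] → 90
@90: m12 [4B, align 2] → 94
size 94, align 2

94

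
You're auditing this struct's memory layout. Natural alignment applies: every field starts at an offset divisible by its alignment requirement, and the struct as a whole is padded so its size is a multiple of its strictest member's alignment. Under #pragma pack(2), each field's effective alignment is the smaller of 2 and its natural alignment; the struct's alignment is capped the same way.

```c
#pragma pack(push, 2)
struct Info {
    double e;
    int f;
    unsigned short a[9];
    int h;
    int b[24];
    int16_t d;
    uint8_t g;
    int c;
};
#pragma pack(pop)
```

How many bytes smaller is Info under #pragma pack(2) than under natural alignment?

6

natural layout:
  @0: e [8B, align 8] → 8
  @8: f [4B, align 4] → 12
  @12: a [18B, align 2] → 30
  +2 pad (align 4)
  @32: h [4B, align 4] → 36
  @36: b [96B, align 4] → 132
  @132: d [2B, align 2] → 134
  @134: g [1B, align 1] → 135
  +1 pad (align 4)
  @136: c [4B, align 4] → 140
  +4 tail pad (align 8)
  size 144, align 8
packed(2) layout:
  @0: e [8B, align 2] → 8
  @8: f [4B, align 2] → 12
  @12: a [18B, align 2] → 30
  @30: h [4B, align 2] → 34
  @34: b [96B, align 2] → 130
  @130: d [2B, align 2] → 132
  @132: g [1B, align 1] → 133
  +1 pad (align 2)
  @134: c [4B, align 2] → 138
  size 138, align 2
144 − 138 = 6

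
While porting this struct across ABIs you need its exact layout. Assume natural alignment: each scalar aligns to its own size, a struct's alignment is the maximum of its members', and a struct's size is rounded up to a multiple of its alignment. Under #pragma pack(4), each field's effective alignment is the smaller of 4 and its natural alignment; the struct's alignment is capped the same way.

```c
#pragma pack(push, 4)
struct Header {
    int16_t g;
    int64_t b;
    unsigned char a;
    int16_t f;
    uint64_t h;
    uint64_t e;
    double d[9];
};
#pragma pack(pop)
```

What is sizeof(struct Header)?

104

@0: g [2B, align 2] → 2
+2 pad (align 4)
@4: b [8B, align 4] → 12
@12: a [1B, align 1] → 13
+1 pad (align 2)
@14: f [2B, align 2] → 16
@16: h [8B, align 4] → 24
@24: e [8B, align 4] → 32
@32: d [72B, align 4] → 104
size 104, align 4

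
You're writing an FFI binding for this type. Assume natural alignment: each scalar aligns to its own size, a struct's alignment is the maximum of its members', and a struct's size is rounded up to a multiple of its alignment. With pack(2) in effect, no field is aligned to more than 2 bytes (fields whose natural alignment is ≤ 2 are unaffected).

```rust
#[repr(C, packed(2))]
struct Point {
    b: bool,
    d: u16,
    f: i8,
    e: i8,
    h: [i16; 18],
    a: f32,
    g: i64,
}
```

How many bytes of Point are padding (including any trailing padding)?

1

b at 0 (size 1, align 1) → ends 1
pad 1 to align 2 for d
d at 2 (size 2, align 2) → ends 4
f at 4 (size 1, align 1) → ends 5
e at 5 (size 1, align 1) → ends 6
h at 6 (size 36, align 2) → ends 42
a at 42 (size 4, align 2) → ends 46
g at 46 (size 8, align 2) → ends 54
total 54 bytes, alignment 2
data bytes 53, size 54 → padding 1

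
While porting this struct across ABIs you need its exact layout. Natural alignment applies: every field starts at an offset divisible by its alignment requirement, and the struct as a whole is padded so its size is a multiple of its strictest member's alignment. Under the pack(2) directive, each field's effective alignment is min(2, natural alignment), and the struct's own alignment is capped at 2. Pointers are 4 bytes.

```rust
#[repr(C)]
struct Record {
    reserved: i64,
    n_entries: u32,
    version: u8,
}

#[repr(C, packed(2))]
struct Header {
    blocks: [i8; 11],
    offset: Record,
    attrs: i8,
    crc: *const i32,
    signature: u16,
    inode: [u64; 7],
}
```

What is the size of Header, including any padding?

Record: reserved at 0 (size 8, align 8) → ends 8; n_entries at 8 (size 4, align 4) → ends 12; version at 12 (size 1, align 1) → ends 13; tail pad 3 to reach multiple of 8; total 16 bytes, alignment 8
blocks at 0 (size 11, align 1) → ends 11
pad 1 to align 2 for offset
offset at 12 (size 16, align 2) → ends 28
attrs at 28 (size 1, align 1) → ends 29
pad 1 to align 2 for crc
crc at 30 (size 4, align 2) → ends 34
signature at 34 (size 2, align 2) → ends 36
inode at 36 (size 56, align 2) → ends 92
total 92 bytes, alignment 2

92 bytes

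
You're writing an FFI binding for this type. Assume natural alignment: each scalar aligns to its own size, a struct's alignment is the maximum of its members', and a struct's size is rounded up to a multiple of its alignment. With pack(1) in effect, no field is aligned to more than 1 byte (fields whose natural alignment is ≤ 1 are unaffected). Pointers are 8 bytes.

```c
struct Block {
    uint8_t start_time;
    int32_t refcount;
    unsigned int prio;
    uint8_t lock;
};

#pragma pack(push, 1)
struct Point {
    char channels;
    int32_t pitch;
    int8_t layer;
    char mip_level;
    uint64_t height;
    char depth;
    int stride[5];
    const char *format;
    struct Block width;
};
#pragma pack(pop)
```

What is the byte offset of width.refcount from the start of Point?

48

Block: start_time at 0 (size 1, align 1) → ends 1; pad 3 to align 4 for refcount; refcount at 4 (size 4, align 4) → ends 8; prio at 8 (size 4, align 4) → ends 12; lock at 12 (size 1, align 1) → ends 13; tail pad 3 to reach multiple of 4; total 16 bytes, alignment 4
channels at 0 (size 1, align 1) → ends 1
pitch at 1 (size 4, align 1) → ends 5
layer at 5 (size 1, align 1) → ends 6
mip_level at 6 (size 1, align 1) → ends 7
height at 7 (size 8, align 1) → ends 15
depth at 15 (size 1, align 1) → ends 16
stride at 16 (size 20, align 1) → ends 36
format at 36 (size 8, align 1) → ends 44
width at 44 (size 16, align 1) → ends 60
within Block: refcount at 4
44 + 4 = 48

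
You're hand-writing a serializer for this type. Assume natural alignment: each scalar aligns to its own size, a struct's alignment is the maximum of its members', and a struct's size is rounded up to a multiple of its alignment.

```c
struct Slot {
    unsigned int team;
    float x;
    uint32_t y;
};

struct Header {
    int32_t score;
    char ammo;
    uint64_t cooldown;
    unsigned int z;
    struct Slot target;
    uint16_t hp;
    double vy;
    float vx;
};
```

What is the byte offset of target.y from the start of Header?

Slot: @0: team [4B, align 4] → 4; @4: x [4B, align 4] → 8; @8: y [4B, align 4] → 12; size 12, align 4
@0: score [4B, align 4] → 4
@4: ammo [1B, align 1] → 5
+3 pad (align 8)
@8: cooldown [8B, align 8] → 16
@16: z [4B, align 4] → 20
@20: target [12B, align 4] → 32
within Slot: y at 8
20 + 8 = 28

28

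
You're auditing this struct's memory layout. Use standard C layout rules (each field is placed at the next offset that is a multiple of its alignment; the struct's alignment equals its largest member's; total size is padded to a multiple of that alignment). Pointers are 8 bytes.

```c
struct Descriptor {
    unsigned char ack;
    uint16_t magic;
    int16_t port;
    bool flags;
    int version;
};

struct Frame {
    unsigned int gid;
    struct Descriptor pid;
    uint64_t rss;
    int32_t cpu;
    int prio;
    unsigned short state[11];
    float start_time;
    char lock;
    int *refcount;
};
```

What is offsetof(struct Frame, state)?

Descriptor: ack at 0 (size 1, align 1) → ends 1; pad 1 to align 2 for magic; magic at 2 (size 2, align 2) → ends 4; port at 4 (size 2, align 2) → ends 6; flags at 6 (size 1, align 1) → ends 7; pad 1 to align 4 for version; version at 8 (size 4, align 4) → ends 12; total 12 bytes, alignment 4
gid at 0 (size 4, align 4) → ends 4
pid at 4 (size 12, align 4) → ends 16
rss at 16 (size 8, align 8) → ends 24
cpu at 24 (size 4, align 4) → ends 28
prio at 28 (size 4, align 4) → ends 32
state at 32 (size 22, align 2) → ends 54

32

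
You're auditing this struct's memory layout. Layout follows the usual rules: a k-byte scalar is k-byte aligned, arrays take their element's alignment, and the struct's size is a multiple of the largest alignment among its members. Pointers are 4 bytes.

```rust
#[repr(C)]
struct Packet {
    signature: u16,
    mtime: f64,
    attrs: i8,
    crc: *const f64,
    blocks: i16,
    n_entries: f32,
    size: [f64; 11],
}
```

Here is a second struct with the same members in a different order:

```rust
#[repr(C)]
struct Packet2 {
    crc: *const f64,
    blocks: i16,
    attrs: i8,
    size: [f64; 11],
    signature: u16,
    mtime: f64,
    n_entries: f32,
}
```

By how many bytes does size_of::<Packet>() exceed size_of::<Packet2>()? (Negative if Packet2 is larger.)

@0: signature [2B, align 2] → 2
+6 pad (align 8)
@8: mtime [8B, align 8] → 16
@16: attrs [1B, align 1] → 17
+3 pad (align 4)
@20: crc [4B, align 4] → 24
@24: blocks [2B, align 2] → 26
+2 pad (align 4)
@28: n_entries [4B, align 4] → 32
@32: size [88B, align 8] → 120
size 120, align 8
— Packet2 —
@0: crc [4B, align 4] → 4
@4: blocks [2B, align 2] → 6
@6: attrs [1B, align 1] → 7
+1 pad (align 8)
@8: size [88B, align 8] → 96
@96: signature [2B, align 2] → 98
+6 pad (align 8)
@104: mtime [8B, align 8] → 112
@112: n_entries [4B, align 4] → 116
+4 tail pad (align 8)
size 120, align 8
120 − 120 = 0

0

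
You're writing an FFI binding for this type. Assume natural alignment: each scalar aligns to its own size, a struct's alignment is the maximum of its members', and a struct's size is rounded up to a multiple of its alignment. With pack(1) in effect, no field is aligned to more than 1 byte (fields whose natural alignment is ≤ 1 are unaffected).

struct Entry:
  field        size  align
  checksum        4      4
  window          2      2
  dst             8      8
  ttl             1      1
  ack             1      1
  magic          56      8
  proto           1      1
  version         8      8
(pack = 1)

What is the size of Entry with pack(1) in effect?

81

checksum at 0 (size 4, align 1) → ends 4
window at 4 (size 2, align 1) → ends 6
dst at 6 (size 8, align 1) → ends 14
ttl at 14 (size 1, align 1) → ends 15
ack at 15 (size 1, align 1) → ends 16
magic at 16 (size 56, align 1) → ends 72
proto at 72 (size 1, align 1) → ends 73
version at 73 (size 8, align 1) → ends 81
total 81 bytes, alignment 1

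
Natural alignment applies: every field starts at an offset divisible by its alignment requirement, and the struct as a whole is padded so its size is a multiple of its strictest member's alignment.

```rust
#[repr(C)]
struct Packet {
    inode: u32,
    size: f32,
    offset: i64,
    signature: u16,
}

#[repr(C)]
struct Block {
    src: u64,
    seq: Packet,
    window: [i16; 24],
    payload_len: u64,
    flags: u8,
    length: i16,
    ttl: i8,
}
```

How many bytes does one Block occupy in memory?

Packet: inode at 0 (size 4, align 4) → ends 4; size at 4 (size 4, align 4) → ends 8; offset at 8 (size 8, align 8) → ends 16; signature at 16 (size 2, align 2) → ends 18; tail pad 6 to reach multiple of 8; total 24 bytes, alignment 8
src at 0 (size 8, align 8) → ends 8
seq at 8 (size 24, align 8) → ends 32
window at 32 (size 48, align 2) → ends 80
payload_len at 80 (size 8, align 8) → ends 88
flags at 88 (size 1, align 1) → ends 89
pad 1 to align 2 for length
length at 90 (size 2, align 2) → ends 92
ttl at 92 (size 1, align 1) → ends 93
tail pad 3 to reach multiple of 8
total 96 bytes, alignment 8

96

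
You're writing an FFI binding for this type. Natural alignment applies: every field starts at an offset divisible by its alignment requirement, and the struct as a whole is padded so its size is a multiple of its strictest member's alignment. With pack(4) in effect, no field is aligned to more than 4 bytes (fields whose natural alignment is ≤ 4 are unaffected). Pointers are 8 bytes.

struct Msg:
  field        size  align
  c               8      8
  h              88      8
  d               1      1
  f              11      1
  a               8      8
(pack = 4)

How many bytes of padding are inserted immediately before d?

0

0..8  c  (8B, 4-aligned)
8..96  h  (88B, 4-aligned)
96..97  d  (1B, 1-aligned)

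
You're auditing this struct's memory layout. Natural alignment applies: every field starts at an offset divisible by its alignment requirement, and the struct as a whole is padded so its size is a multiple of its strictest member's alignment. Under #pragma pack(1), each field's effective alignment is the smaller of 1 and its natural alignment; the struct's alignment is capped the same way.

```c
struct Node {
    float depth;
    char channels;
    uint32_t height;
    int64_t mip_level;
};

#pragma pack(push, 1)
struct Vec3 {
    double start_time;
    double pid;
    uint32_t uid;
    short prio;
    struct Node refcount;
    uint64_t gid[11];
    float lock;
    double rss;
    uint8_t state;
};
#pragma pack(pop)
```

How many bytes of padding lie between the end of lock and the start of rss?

Node: depth at 0 (size 4, align 4) → ends 4; channels at 4 (size 1, align 1) → ends 5; pad 3 to align 4 for height; height at 8 (size 4, align 4) → ends 12; pad 4 to align 8 for mip_level; mip_level at 16 (size 8, align 8) → ends 24; total 24 bytes, alignment 8
start_time at 0 (size 8, align 1) → ends 8
pid at 8 (size 8, align 1) → ends 16
uid at 16 (size 4, align 1) → ends 20
prio at 20 (size 2, align 1) → ends 22
refcount at 22 (size 24, align 1) → ends 46
gid at 46 (size 88, align 1) → ends 134
lock at 134 (size 4, align 1) → ends 138
rss at 138 (size 8, align 1) → ends 146

0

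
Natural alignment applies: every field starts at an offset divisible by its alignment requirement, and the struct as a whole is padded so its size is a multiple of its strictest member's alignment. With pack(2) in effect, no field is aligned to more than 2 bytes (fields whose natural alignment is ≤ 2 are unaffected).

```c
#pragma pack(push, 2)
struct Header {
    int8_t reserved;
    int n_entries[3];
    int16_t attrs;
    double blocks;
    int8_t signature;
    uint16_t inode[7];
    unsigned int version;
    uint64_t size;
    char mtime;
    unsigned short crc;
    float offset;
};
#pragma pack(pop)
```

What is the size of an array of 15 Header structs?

@0: reserved [1B, align 1] → 1
+1 pad (align 2)
@2: n_entries [12B, align 2] → 14
@14: attrs [2B, align 2] → 16
@16: blocks [8B, align 2] → 24
@24: signature [1B, align 1] → 25
+1 pad (align 2)
@26: inode [14B, align 2] → 40
@40: version [4B, align 2] → 44
@44: size [8B, align 2] → 52
@52: mtime [1B, align 1] → 53
+1 pad (align 2)
@54: crc [2B, align 2] → 56
@56: offset [4B, align 2] → 60
size 60, align 2
array of 15: 15 × 60 = 900

900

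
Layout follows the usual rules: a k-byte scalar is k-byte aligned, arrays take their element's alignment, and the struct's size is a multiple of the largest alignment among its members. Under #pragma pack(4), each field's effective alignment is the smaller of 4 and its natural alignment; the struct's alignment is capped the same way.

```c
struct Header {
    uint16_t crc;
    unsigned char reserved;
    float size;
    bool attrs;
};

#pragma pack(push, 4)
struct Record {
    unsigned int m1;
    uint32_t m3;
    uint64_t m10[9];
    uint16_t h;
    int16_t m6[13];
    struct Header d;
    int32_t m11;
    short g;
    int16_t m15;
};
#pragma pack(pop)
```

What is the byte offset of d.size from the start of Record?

Header: @0: crc [2B, align 2] → 2; @2: reserved [1B, align 1] → 3; +1 pad (align 4); @4: size [4B, align 4] → 8; @8: attrs [1B, align 1] → 9; +3 tail pad (align 4); size 12, align 4
@0: m1 [4B, align 4] → 4
@4: m3 [4B, align 4] → 8
@8: m10 [72B, align 4] → 80
@80: h [2B, align 2] → 82
@82: m6 [26B, align 2] → 108
@108: d [12B, align 4] → 120
within Header: size at 4
108 + 4 = 112

112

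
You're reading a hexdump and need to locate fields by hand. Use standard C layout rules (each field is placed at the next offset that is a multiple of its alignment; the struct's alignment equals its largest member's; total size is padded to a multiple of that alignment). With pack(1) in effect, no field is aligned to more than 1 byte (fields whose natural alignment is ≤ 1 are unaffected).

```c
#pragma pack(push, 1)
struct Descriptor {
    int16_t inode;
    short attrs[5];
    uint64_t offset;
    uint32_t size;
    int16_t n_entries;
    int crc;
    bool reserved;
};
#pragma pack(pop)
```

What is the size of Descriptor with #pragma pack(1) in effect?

31

inode at 0 (size 2, align 1) → ends 2
attrs at 2 (size 10, align 1) → ends 12
offset at 12 (size 8, align 1) → ends 20
size at 20 (size 4, align 1) → ends 24
n_entries at 24 (size 2, align 1) → ends 26
crc at 26 (size 4, align 1) → ends 30
reserved at 30 (size 1, align 1) → ends 31
total 31 bytes, alignment 1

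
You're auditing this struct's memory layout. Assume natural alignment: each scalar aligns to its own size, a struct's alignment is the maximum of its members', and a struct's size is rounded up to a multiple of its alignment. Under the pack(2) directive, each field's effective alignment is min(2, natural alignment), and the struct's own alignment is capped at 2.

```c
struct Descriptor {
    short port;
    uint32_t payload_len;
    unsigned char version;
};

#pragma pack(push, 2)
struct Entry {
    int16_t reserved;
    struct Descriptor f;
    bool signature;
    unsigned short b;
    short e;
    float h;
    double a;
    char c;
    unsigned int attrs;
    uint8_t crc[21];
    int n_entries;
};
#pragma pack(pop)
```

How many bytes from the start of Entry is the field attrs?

Descriptor: 0..2  port  (2B, 2-aligned); 2..4  -- padding (2B); 4..8  payload_len  (4B, 4-aligned); 8..9  version  (1B, 1-aligned); 9..12  -- tail padding (3B); sizeof = 12, alignof = 4
0..2  reserved  (2B, 2-aligned)
2..14  f  (12B, 2-aligned)
14..15  signature  (1B, 1-aligned)
15..16  -- padding (1B)
16..18  b  (2B, 2-aligned)
18..20  e  (2B, 2-aligned)
20..24  h  (4B, 2-aligned)
24..32  a  (8B, 2-aligned)
32..33  c  (1B, 1-aligned)
33..34  -- padding (1B)
34..38  attrs  (4B, 2-aligned)

34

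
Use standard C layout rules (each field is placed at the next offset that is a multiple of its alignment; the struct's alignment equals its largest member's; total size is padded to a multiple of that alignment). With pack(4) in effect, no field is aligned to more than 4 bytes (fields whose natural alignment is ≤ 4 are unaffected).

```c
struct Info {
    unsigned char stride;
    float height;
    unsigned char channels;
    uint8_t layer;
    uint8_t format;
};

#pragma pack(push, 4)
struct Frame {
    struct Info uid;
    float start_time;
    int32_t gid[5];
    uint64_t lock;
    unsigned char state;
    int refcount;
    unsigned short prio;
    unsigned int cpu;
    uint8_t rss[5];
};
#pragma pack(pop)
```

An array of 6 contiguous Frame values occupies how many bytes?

Info: 0..1  stride  (1B, 1-aligned); 1..4  -- padding (3B); 4..8  height  (4B, 4-aligned); 8..9  channels  (1B, 1-aligned); 9..10  layer  (1B, 1-aligned); 10..11  format  (1B, 1-aligned); 11..12  -- tail padding (1B); sizeof = 12, alignof = 4
0..12  uid  (12B, 4-aligned)
12..16  start_time  (4B, 4-aligned)
16..36  gid  (20B, 4-aligned)
36..44  lock  (8B, 4-aligned)
44..45  state  (1B, 1-aligned)
45..48  -- padding (3B)
48..52  refcount  (4B, 4-aligned)
52..54  prio  (2B, 2-aligned)
54..56  -- padding (2B)
56..60  cpu  (4B, 4-aligned)
60..65  rss  (5B, 1-aligned)
65..68  -- tail padding (3B)
sizeof = 68, alignof = 4
array of 6: 6 × 68 = 408

408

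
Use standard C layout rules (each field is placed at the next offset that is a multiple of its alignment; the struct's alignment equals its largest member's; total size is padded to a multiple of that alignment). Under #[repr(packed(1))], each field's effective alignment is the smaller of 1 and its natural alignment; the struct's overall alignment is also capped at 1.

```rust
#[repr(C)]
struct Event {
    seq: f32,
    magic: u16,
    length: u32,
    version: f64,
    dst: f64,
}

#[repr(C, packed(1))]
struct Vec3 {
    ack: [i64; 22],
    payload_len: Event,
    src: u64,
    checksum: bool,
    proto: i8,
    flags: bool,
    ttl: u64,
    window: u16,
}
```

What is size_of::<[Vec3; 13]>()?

Event: seq at 0 (size 4, align 4) → ends 4; magic at 4 (size 2, align 2) → ends 6; pad 2 to align 4 for length; length at 8 (size 4, align 4) → ends 12; pad 4 to align 8 for version; version at 16 (size 8, align 8) → ends 24; dst at 24 (size 8, align 8) → ends 32; total 32 bytes, alignment 8
ack at 0 (size 176, align 1) → ends 176
payload_len at 176 (size 32, align 1) → ends 208
src at 208 (size 8, align 1) → ends 216
checksum at 216 (size 1, align 1) → ends 217
proto at 217 (size 1, align 1) → ends 218
flags at 218 (size 1, align 1) → ends 219
ttl at 219 (size 8, align 1) → ends 227
window at 227 (size 2, align 1) → ends 229
total 229 bytes, alignment 1
array of 13: 13 × 229 = 2977

2977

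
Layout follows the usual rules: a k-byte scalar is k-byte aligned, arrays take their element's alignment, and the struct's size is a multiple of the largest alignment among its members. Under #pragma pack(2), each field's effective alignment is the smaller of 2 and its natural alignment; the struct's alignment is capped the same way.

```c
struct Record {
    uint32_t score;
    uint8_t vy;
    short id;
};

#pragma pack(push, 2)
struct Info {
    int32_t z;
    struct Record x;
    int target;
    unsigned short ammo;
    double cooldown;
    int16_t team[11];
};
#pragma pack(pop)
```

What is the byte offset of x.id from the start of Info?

Record: @0: score [4B, align 4] → 4; @4: vy [1B, align 1] → 5; +1 pad (align 2); @6: id [2B, align 2] → 8; size 8, align 4
@0: z [4B, align 2] → 4
@4: x [8B, align 2] → 12
within Record: id at 6
4 + 6 = 10

10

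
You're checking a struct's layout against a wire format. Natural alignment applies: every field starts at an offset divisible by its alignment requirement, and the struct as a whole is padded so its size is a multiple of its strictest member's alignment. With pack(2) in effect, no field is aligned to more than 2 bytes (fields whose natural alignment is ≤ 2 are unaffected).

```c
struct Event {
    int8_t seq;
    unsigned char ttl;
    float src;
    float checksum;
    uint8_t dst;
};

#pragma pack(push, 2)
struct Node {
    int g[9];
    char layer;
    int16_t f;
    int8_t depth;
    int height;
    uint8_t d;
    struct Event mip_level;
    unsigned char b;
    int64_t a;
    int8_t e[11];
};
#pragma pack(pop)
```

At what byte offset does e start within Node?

Event: seq at 0 (size 1, align 1) → ends 1; ttl at 1 (size 1, align 1) → ends 2; pad 2 to align 4 for src; src at 4 (size 4, align 4) → ends 8; checksum at 8 (size 4, align 4) → ends 12; dst at 12 (size 1, align 1) → ends 13; tail pad 3 to reach multiple of 4; total 16 bytes, alignment 4
g at 0 (size 36, align 2) → ends 36
layer at 36 (size 1, align 1) → ends 37
pad 1 to align 2 for f
f at 38 (size 2, align 2) → ends 40
depth at 40 (size 1, align 1) → ends 41
pad 1 to align 2 for height
height at 42 (size 4, align 2) → ends 46
d at 46 (size 1, align 1) → ends 47
pad 1 to align 2 for mip_level
mip_level at 48 (size 16, align 2) → ends 64
b at 64 (size 1, align 1) → ends 65
pad 1 to align 2 for a
a at 66 (size 8, align 2) → ends 74
e at 74 (size 11, align 1) → ends 85

74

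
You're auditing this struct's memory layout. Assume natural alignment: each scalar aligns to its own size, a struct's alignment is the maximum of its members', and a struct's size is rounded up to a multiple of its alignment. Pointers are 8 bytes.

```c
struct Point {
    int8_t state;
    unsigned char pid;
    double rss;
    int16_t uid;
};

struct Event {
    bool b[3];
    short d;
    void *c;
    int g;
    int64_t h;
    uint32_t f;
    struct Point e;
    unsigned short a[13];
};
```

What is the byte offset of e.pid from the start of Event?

41

Point: 0..1  state  (1B, 1-aligned); 1..2  pid  (1B, 1-aligned); 2..8  -- padding (6B); 8..16  rss  (8B, 8-aligned); 16..18  uid  (2B, 2-aligned); 18..24  -- tail padding (6B); sizeof = 24, alignof = 8
0..3  b  (3B, 1-aligned)
3..4  -- padding (1B)
4..6  d  (2B, 2-aligned)
6..8  -- padding (2B)
8..16  c  (8B, 8-aligned)
16..20  g  (4B, 4-aligned)
20..24  -- padding (4B)
24..32  h  (8B, 8-aligned)
32..36  f  (4B, 4-aligned)
36..40  -- padding (4B)
40..64  e  (24B, 8-aligned)
within Point: pid at 1
40 + 1 = 41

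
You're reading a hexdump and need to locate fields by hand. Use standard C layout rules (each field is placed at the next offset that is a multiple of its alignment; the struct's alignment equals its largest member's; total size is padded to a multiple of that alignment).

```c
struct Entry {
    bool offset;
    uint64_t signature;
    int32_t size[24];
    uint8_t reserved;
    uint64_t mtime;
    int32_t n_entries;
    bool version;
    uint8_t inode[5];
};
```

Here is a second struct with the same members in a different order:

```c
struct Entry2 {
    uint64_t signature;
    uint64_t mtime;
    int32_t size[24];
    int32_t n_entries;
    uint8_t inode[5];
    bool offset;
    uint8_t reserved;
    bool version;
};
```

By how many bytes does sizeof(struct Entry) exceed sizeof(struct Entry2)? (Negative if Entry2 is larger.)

16

offset at 0 (size 1, align 1) → ends 1
pad 7 to align 8 for signature
signature at 8 (size 8, align 8) → ends 16
size at 16 (size 96, align 4) → ends 112
reserved at 112 (size 1, align 1) → ends 113
pad 7 to align 8 for mtime
mtime at 120 (size 8, align 8) → ends 128
n_entries at 128 (size 4, align 4) → ends 132
version at 132 (size 1, align 1) → ends 133
inode at 133 (size 5, align 1) → ends 138
tail pad 6 to reach multiple of 8
total 144 bytes, alignment 8
— Entry2 —
signature at 0 (size 8, align 8) → ends 8
mtime at 8 (size 8, align 8) → ends 16
size at 16 (size 96, align 4) → ends 112
n_entries at 112 (size 4, align 4) → ends 116
inode at 116 (size 5, align 1) → ends 121
offset at 121 (size 1, align 1) → ends 122
reserved at 122 (size 1, align 1) → ends 123
version at 123 (size 1, align 1) → ends 124
tail pad 4 to reach multiple of 8
total 128 bytes, alignment 8
144 − 128 = 16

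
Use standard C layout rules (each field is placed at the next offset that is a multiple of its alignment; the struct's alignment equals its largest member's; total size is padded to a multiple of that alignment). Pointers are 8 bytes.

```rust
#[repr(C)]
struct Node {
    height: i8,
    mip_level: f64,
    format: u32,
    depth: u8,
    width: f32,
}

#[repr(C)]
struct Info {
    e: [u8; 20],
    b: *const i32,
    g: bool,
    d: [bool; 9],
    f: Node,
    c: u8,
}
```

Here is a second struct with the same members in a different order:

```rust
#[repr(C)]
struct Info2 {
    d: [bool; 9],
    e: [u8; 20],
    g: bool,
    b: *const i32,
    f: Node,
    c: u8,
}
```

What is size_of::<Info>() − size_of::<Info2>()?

Node: height at 0 (size 1, align 1) → ends 1; pad 7 to align 8 for mip_level; mip_level at 8 (size 8, align 8) → ends 16; format at 16 (size 4, align 4) → ends 20; depth at 20 (size 1, align 1) → ends 21; pad 3 to align 4 for width; width at 24 (size 4, align 4) → ends 28; tail pad 4 to reach multiple of 8; total 32 bytes, alignment 8
e at 0 (size 20, align 1) → ends 20
pad 4 to align 8 for b
b at 24 (size 8, align 8) → ends 32
g at 32 (size 1, align 1) → ends 33
d at 33 (size 9, align 1) → ends 42
pad 6 to align 8 for f
f at 48 (size 32, align 8) → ends 80
c at 80 (size 1, align 1) → ends 81
tail pad 7 to reach multiple of 8
total 88 bytes, alignment 8
— Info2 —
d at 0 (size 9, align 1) → ends 9
e at 9 (size 20, align 1) → ends 29
g at 29 (size 1, align 1) → ends 30
pad 2 to align 8 for b
b at 32 (size 8, align 8) → ends 40
f at 40 (size 32, align 8) → ends 72
c at 72 (size 1, align 1) → ends 73
tail pad 7 to reach multiple of 8
total 80 bytes, alignment 8
88 − 80 = 8

8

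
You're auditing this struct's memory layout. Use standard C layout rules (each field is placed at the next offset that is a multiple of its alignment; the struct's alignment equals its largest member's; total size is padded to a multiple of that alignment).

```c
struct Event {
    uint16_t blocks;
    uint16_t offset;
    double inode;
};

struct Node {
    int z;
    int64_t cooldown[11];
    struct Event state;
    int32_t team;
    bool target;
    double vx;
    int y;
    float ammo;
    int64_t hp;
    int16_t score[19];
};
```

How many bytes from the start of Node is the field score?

144

Event: @0: blocks [2B, align 2] → 2; @2: offset [2B, align 2] → 4; +4 pad (align 8); @8: inode [8B, align 8] → 16; size 16, align 8
@0: z [4B, align 4] → 4
+4 pad (align 8)
@8: cooldown [88B, align 8] → 96
@96: state [16B, align 8] → 112
@112: team [4B, align 4] → 116
@116: target [1B, align 1] → 117
+3 pad (align 8)
@120: vx [8B, align 8] → 128
@128: y [4B, align 4] → 132
@132: ammo [4B, align 4] → 136
@136: hp [8B, align 8] → 144
@144: score [38B, align 2] → 182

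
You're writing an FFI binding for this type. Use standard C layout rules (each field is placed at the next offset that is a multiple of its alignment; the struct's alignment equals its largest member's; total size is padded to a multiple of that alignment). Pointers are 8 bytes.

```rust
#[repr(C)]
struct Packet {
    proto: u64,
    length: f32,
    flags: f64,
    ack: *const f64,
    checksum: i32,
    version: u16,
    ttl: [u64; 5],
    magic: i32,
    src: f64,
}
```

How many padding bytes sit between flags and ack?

0

@0: proto [8B, align 8] → 8
@8: length [4B, align 4] → 12
+4 pad (align 8)
@16: flags [8B, align 8] → 24
@24: ack [8B, align 8] → 32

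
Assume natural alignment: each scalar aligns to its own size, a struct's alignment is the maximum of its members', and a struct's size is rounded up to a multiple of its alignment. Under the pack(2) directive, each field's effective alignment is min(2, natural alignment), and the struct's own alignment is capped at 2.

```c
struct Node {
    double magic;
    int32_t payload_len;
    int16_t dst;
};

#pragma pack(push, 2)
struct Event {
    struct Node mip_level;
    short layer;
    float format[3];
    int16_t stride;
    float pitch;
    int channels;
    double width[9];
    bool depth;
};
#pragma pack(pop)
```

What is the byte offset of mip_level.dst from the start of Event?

Node: 0..8  magic  (8B, 8-aligned); 8..12  payload_len  (4B, 4-aligned); 12..14  dst  (2B, 2-aligned); 14..16  -- tail padding (2B); sizeof = 16, alignof = 8
0..16  mip_level  (16B, 2-aligned)
within Node: dst at 12
0 + 12 = 12

12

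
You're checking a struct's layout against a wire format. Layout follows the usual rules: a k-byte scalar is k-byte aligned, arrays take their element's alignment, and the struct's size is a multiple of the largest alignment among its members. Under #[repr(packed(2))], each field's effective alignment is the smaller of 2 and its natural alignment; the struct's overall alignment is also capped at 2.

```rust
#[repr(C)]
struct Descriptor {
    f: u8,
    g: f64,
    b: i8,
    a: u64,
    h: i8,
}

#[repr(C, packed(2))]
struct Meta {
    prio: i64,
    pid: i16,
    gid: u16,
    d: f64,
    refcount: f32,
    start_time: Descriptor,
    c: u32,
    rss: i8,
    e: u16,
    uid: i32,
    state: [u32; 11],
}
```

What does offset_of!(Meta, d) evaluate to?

Descriptor: f at 0 (size 1, align 1) → ends 1; pad 7 to align 8 for g; g at 8 (size 8, align 8) → ends 16; b at 16 (size 1, align 1) → ends 17; pad 7 to align 8 for a; a at 24 (size 8, align 8) → ends 32; h at 32 (size 1, align 1) → ends 33; tail pad 7 to reach multiple of 8; total 40 bytes, alignment 8
prio at 0 (size 8, align 2) → ends 8
pid at 8 (size 2, align 2) → ends 10
gid at 10 (size 2, align 2) → ends 12
d at 12 (size 8, align 2) → ends 20

12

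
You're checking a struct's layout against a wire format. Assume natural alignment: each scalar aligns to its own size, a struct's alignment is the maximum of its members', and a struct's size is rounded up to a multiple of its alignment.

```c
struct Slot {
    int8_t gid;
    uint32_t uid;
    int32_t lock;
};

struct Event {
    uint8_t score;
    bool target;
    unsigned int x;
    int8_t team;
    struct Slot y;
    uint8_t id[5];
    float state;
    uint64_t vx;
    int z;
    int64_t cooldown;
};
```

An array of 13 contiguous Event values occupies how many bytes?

832

Slot: gid at 0 (size 1, align 1) → ends 1; pad 3 to align 4 for uid; uid at 4 (size 4, align 4) → ends 8; lock at 8 (size 4, align 4) → ends 12; total 12 bytes, alignment 4
score at 0 (size 1, align 1) → ends 1
target at 1 (size 1, align 1) → ends 2
pad 2 to align 4 for x
x at 4 (size 4, align 4) → ends 8
team at 8 (size 1, align 1) → ends 9
pad 3 to align 4 for y
y at 12 (size 12, align 4) → ends 24
id at 24 (size 5, align 1) → ends 29
pad 3 to align 4 for state
state at 32 (size 4, align 4) → ends 36
pad 4 to align 8 for vx
vx at 40 (size 8, align 8) → ends 48
z at 48 (size 4, align 4) → ends 52
pad 4 to align 8 for cooldown
cooldown at 56 (size 8, align 8) → ends 64
total 64 bytes, alignment 8
array of 13: 13 × 64 = 832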